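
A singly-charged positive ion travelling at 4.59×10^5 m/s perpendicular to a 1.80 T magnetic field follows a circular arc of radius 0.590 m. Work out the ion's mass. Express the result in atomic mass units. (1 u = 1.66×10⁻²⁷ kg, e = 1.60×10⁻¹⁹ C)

qvB = mv²/r ⇒ m = qBr/v.
m = (1×1.60×10^-19)(1.80)(0.590) / (4.59×10^5) = 3.70×10^-25 kg = 223 u.

m ≈ 223 u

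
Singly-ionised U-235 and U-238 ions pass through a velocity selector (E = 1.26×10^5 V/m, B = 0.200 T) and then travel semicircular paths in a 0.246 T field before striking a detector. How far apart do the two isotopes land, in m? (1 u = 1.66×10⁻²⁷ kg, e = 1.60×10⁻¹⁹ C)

Both emerge at v = E/B₁ = 6.30×10^5 m/s.
r = mv/(qB₂), so r₁ = 6.2440 m and r₂ = 6.3237 m, giving Δr = 0.0797 m.
After a semicircle each ion lands a diameter 2r from the entry slit, so the separation is 2Δr = 0.159 m.

Δd ≈ 0.159 m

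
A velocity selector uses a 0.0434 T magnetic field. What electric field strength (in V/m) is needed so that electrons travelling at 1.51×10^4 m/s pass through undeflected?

E ≈ 655 V/m

qE = qvB ⇒ E = vB = (1.51×10^4)(0.0434) = 655 V/m.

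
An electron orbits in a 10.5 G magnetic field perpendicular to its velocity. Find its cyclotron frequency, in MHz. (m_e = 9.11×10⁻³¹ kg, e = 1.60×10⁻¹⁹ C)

f ≈ 29.4 MHz

f = qB/(2πm) = (1×1.60×10^-19)(1.05×10^-3) / [2π(9.11×10^-31)] = 2.94×10^7 Hz.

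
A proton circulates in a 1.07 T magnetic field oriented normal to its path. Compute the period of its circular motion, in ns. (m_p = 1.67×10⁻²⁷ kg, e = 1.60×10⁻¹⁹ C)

T ≈ 61.3 ns

The cyclotron period is independent of speed: T = 2πm/(qB).
T = 2π(1.67×10^-27) / [(1×1.60×10^-19)(1.07)] = 6.13×10^-8 s.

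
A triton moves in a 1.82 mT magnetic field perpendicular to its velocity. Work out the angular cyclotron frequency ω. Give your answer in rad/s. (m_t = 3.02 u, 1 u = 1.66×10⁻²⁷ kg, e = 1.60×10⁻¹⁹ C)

ω ≈ 5.81×10^4 rad/s

ω = qB/m = (1×1.60×10^-19)(1.82×10^-3) / (5.01×10^-27) = 5.81×10^4 rad/s.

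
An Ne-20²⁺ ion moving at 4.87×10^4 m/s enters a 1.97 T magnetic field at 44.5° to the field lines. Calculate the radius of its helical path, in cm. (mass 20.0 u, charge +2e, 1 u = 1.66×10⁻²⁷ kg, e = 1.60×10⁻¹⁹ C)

r ≈ 0.180 cm

Only the perpendicular component v⊥ = v sin44.5° = 3.41×10^4 m/s is bent by the field.
r = m v⊥ /(qB) = (3.32×10^-26)(3.41×10^4) / [(2×1.60×10^-19)(1.97)] = 1.80×10^-3 m.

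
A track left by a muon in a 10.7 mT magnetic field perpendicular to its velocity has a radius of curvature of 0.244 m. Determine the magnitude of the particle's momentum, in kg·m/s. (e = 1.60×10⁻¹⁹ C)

Since qvB = mv²/r, the momentum p = mv = qBr.
p = (1×1.60×10^-19)(0.0107)(0.244) = 4.18×10^-22 kg·m/s.

p ≈ 4.18×10^-22 kg·m/s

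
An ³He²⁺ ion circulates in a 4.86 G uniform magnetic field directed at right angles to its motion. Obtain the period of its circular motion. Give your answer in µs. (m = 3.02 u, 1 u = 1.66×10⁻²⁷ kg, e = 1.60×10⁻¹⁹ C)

T ≈ 203 µs

The cyclotron period is independent of speed: T = 2πm/(qB).
T = 2π(5.01×10^-27) / [(2×1.60×10^-19)(4.86×10^-4)] = 2.03×10^-4 s.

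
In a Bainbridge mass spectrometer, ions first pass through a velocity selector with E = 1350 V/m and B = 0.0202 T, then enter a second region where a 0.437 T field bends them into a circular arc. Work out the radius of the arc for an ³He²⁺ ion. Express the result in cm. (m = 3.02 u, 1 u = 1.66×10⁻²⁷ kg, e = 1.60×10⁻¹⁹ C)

r ≈ 0.240 cm

The selector passes v = E/B = 1350/0.0202 = 6.68×10^4 m/s.
In the deflection region, r = mv/(qB₂) = (5.01×10^-27)(6.68×10^4) / [(2×1.60×10^-19)(0.437)] = 2.40×10^-3 m.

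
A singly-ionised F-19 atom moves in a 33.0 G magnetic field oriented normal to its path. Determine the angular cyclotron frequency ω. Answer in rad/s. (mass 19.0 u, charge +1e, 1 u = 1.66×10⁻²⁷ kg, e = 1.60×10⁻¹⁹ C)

ω ≈ 1.67×10^4 rad/s

ω = qB/m = (1×1.60×10^-19)(3.30×10^-3) / (3.15×10^-26) = 1.67×10^4 rad/s.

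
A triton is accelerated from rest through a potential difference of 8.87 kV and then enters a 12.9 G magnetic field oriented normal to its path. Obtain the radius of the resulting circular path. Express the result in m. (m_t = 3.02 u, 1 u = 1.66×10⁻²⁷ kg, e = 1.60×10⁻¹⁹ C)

The kinetic energy gained is K = qV = (1×1.60×10^-19)(8870) = 1.42×10^-15 J.
v = √(2K/m) = 7.52×10^5 m/s.
r = mv/(qB) = (5.01×10^-27)(7.52×10^5) / [(1×1.60×10^-19)(1.29×10^-3)] = 18.3 m.

r ≈ 18.3 m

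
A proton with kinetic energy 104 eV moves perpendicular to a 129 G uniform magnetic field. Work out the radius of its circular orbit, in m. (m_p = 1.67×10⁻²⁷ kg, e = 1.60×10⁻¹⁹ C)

Convert the energy: K = 104 eV = 1.66×10^-17 J.
v = √(2K/m) = √(2·1.66×10^-17/1.67×10^-27) = 1.41×10^5 m/s.
r = mv/(qB) = (1.67×10^-27)(1.41×10^5) / [(1×1.60×10^-19)(0.0129)] = 0.114 m.

r ≈ 0.114 m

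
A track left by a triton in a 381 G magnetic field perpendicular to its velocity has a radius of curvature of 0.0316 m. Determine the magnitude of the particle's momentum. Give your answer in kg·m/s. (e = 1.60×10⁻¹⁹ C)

p ≈ 1.93×10^-22 kg·m/s

Since qvB = mv²/r, the momentum p = mv = qBr.
p = (1×1.60×10^-19)(0.0381)(0.0316) = 1.93×10^-22 kg·m/s.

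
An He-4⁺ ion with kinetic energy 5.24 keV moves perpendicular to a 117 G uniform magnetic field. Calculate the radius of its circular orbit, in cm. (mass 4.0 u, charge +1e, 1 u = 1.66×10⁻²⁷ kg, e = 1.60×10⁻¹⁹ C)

r ≈ 178 cm

Convert the energy: K = 5.24 keV = 8.38×10^-16 J.
v = √(2K/m) = √(2·8.38×10^-16/6.64×10^-27) = 5.03×10^5 m/s.
r = mv/(qB) = (6.64×10^-27)(5.03×10^5) / [(1×1.60×10^-19)(0.0117)] = 1.78 m.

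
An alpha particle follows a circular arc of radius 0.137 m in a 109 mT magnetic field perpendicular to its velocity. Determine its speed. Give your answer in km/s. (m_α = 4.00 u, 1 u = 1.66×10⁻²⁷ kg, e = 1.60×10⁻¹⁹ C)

From qvB = mv²/r, v = qBr/m.
v = (2×1.60×10^-19)(0.109)(0.137) / (6.64×10^-27) = 7.20×10^5 m/s.

v ≈ 720 km/s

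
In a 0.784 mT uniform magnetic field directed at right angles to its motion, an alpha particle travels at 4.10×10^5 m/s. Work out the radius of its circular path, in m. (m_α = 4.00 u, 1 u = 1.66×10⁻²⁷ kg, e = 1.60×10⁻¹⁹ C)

The magnetic force provides the centripetal force: qvB = mv²/r, so r = mv/(qB).
r = (6.64×10^-27 kg)(4.10×10^5 m/s) / [(2×1.60×10^-19 C)(7.84×10^-4 T)] = 10.9 m.

r ≈ 10.9 m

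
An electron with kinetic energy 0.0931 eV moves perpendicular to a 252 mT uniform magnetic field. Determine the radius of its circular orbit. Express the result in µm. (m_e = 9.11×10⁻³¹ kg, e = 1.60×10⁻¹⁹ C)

r ≈ 4.09 µm

Convert the energy: K = 0.0931 eV = 1.49×10^-20 J.
v = √(2K/m) = √(2·1.49×10^-20/9.11×10^-31) = 1.81×10^5 m/s.
r = mv/(qB) = (9.11×10^-31)(1.81×10^5) / [(1×1.60×10^-19)(0.252)] = 4.09×10^-6 m.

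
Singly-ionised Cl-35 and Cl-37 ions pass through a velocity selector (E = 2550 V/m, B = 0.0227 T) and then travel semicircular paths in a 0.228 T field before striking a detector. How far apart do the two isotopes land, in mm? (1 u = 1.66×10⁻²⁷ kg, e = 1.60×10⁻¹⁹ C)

Δd ≈ 20.4 mm

Both emerge at v = E/B₁ = 1.12×10^5 m/s.
r = mv/(qB₂), so r₁ = 0.1789 m and r₂ = 0.1891 m, giving Δr = 0.0102 m.
After a semicircle each ion lands a diameter 2r from the entry slit, so the separation is 2Δr = 0.0204 m.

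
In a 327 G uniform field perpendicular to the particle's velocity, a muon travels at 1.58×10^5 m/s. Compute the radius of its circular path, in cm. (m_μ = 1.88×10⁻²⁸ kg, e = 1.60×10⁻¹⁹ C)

r ≈ 0.568 cm

The magnetic force provides the centripetal force: qvB = mv²/r, so r = mv/(qB).
r = (1.88×10^-28 kg)(1.58×10^5 m/s) / [(1×1.60×10^-19 C)(0.0327 T)] = 5.68×10^-3 m.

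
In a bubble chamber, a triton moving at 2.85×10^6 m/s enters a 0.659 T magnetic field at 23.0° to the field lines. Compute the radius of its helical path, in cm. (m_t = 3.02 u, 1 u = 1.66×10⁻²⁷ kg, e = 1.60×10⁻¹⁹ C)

r ≈ 5.29 cm

Only the perpendicular component v⊥ = v sin23.0° = 1.11×10^6 m/s is bent by the field.
r = m v⊥ /(qB) = (5.01×10^-27)(1.11×10^6) / [(1×1.60×10^-19)(0.659)] = 0.0529 m.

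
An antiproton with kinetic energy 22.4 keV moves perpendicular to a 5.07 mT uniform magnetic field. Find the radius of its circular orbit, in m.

r ≈ 4.27 m

Convert the energy: K = 22.4 keV = 3.58×10^-15 J.
v = √(2K/m) = √(2·3.58×10^-15/1.67×10^-27) = 2.07×10^6 m/s.
r = mv/(qB) = (1.67×10^-27)(2.07×10^6) / [(1×1.60×10^-19)(5.07×10^-3)] = 4.27 m.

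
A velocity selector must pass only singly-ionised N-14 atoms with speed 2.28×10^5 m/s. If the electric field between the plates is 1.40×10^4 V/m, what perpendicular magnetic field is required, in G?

B ≈ 614 G

qE = qvB ⇒ B = E/v = (1.40×10^4) / (2.28×10^5) = 0.0614 T.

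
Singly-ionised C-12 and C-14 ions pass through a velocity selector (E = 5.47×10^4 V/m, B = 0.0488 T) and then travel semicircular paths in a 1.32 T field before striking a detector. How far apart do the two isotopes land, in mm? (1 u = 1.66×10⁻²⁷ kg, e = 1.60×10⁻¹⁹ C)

Both emerge at v = E/B₁ = 1.12×10^6 m/s.
r = mv/(qB₂), so r₁ = 0.1057 m and r₂ = 0.1233 m, giving Δr = 0.0176 m.
After a semicircle each ion lands a diameter 2r from the entry slit, so the separation is 2Δr = 0.0352 m.

Δd ≈ 35.2 mm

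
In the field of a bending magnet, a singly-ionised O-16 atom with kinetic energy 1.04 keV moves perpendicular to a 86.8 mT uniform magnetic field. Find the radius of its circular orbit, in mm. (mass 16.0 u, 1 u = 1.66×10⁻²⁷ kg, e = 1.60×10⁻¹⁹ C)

r ≈ 214 mm

Convert the energy: K = 1.04 keV = 1.66×10^-16 J.
v = √(2K/m) = √(2·1.66×10^-16/2.66×10^-26) = 1.12×10^5 m/s.
r = mv/(qB) = (2.66×10^-26)(1.12×10^5) / [(1×1.60×10^-19)(0.0868)] = 0.214 m.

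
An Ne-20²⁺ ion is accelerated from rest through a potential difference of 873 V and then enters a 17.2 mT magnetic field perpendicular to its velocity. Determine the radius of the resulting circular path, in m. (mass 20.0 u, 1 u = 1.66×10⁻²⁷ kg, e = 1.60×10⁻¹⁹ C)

The kinetic energy gained is K = qV = (2×1.60×10^-19)(873) = 2.79×10^-16 J.
v = √(2K/m) = 1.30×10^5 m/s.
r = mv/(qB) = (3.32×10^-26)(1.30×10^5) / [(2×1.60×10^-19)(0.0172)] = 0.783 m.

r ≈ 0.783 m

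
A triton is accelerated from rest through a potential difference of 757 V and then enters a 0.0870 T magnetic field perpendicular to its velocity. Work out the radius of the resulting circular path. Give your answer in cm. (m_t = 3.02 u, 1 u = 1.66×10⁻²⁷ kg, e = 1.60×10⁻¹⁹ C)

The kinetic energy gained is K = qV = (1×1.60×10^-19)(757) = 1.21×10^-16 J.
v = √(2K/m) = 2.20×10^5 m/s.
r = mv/(qB) = (5.01×10^-27)(2.20×10^5) / [(1×1.60×10^-19)(0.0870)] = 0.0792 m.

r ≈ 7.92 cm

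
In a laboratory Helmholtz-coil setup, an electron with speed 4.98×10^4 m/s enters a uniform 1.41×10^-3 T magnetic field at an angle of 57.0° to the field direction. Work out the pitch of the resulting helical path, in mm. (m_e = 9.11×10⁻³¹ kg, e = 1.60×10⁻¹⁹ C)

The velocity component along B is v∥ = v cos57.0° = 2.71×10^4 m/s.
The cyclotron period T = 2πm/(qB) = 2.54×10^-8 s is set by m, q, B alone.
Pitch = v∥·T = (2.71×10^4)(2.54×10^-8) = 6.88×10^-4 m.

pitch ≈ 0.688 mm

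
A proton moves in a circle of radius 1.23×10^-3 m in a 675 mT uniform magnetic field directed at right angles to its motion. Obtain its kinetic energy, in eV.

K ≈ 33.0 eV

v = qBr/m = (1×1.60×10^-19)(0.675)(1.23×10^-3) / (1.67×10^-27) = 7.95×10^4 m/s.
K = ½mv² = 0.5·(1.67×10^-27)·(7.95×10^4)² = 5.28×10^-18 J = 33.0 eV.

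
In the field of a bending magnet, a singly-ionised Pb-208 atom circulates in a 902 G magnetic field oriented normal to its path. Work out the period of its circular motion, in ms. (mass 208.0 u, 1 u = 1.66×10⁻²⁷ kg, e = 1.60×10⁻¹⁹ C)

The cyclotron period is independent of speed: T = 2πm/(qB).
T = 2π(3.45×10^-25) / [(1×1.60×10^-19)(0.0902)] = 1.50×10^-4 s.

T ≈ 0.150 ms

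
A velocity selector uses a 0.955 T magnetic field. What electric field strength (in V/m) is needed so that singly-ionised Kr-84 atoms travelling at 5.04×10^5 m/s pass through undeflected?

E ≈ 4.81×10^5 V/m

qE = qvB ⇒ E = vB = (5.04×10^5)(0.955) = 4.81×10^5 V/m.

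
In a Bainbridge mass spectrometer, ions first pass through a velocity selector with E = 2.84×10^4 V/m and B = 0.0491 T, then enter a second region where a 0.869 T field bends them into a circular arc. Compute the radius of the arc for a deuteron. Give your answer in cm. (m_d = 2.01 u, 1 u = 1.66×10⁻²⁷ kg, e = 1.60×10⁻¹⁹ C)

r ≈ 1.39 cm

The selector passes v = E/B = 2.84×10^4/0.0491 = 5.78×10^5 m/s.
In the deflection region, r = mv/(qB₂) = (3.34×10^-27)(5.78×10^5) / [(1×1.60×10^-19)(0.869)] = 0.0139 m.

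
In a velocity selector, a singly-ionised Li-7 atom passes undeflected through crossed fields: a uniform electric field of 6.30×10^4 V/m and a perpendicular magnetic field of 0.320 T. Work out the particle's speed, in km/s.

v ≈ 197 km/s

For zero net force, qE = qvB, so v = E/B.
v = (6.30×10^4) / (0.320) = 1.97×10^5 m/s.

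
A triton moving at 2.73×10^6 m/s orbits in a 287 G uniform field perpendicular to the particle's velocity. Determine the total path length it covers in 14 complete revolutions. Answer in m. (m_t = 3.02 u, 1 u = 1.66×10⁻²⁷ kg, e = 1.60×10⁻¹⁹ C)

L ≈ 262 m

r = mv/(qB) = 2.98 m, so one revolution covers 2πr = 18.7 m.
In 14 revolutions: L = 14·2πr = 262 m.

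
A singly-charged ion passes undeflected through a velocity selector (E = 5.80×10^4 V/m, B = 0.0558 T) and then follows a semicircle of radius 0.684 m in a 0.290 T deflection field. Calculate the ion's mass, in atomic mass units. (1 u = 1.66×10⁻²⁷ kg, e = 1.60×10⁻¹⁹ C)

m ≈ 18.4 u

v = E/B₁ = 1.04×10^6 m/s.
From r = mv/(qB₂), m = qB₂r/v = (1×1.60×10^-19)(0.290)(0.684) / (1.04×10^6) = 3.05×10^-26 kg.
In atomic mass units: m = 3.05×10^-26 / 1.66×10^-27 = 18.4 u.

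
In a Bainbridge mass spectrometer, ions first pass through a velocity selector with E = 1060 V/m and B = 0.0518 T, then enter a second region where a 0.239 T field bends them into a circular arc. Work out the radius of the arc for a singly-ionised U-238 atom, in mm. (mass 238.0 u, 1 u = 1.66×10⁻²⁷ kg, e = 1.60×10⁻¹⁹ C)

r ≈ 211 mm

The selector passes v = E/B = 1060/0.0518 = 2.05×10^4 m/s.
In the deflection region, r = mv/(qB₂) = (3.95×10^-25)(2.05×10^4) / [(1×1.60×10^-19)(0.239)] = 0.211 m.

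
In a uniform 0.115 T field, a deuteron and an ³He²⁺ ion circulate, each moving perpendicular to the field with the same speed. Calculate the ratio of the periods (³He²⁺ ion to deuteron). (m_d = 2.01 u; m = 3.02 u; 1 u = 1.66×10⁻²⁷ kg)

T = 2πm/(qB) is independent of speed, so T₂/T₁ = (m₂/q₂)/(m₁/q₁).
T_{³He²⁺ ion}/T_{deuteron} = (5.01×10^-27/2e) / (3.34×10^-27/1e) = 0.751.

ratio ≈ 0.751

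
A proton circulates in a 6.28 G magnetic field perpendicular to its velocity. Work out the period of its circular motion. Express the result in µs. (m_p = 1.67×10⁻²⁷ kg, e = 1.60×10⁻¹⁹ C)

T ≈ 104 µs

The cyclotron period is independent of speed: T = 2πm/(qB).
T = 2π(1.67×10^-27) / [(1×1.60×10^-19)(6.28×10^-4)] = 1.04×10^-4 s.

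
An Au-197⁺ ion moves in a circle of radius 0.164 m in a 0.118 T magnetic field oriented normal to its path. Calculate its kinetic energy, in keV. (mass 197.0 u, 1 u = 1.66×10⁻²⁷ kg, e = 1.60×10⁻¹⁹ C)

v = qBr/m = (1×1.60×10^-19)(0.118)(0.164) / (3.27×10^-25) = 9470 m/s.
K = ½mv² = 0.5·(3.27×10^-25)·(9470)² = 1.47×10^-17 J = 0.0916 keV.

K ≈ 0.0916 keV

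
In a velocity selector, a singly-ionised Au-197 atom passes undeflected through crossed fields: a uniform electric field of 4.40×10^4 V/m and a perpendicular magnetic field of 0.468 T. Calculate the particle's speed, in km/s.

For zero net force, qE = qvB, so v = E/B.
v = (4.40×10^4) / (0.468) = 9.40×10^4 m/s.

v ≈ 94.0 km/s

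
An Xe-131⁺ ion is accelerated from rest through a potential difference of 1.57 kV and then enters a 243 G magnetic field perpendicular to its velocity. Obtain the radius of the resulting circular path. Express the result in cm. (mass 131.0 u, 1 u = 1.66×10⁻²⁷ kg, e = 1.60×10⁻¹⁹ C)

The kinetic energy gained is K = qV = (1×1.60×10^-19)(1570) = 2.51×10^-16 J.
v = √(2K/m) = 4.81×10^4 m/s.
r = mv/(qB) = (2.17×10^-25)(4.81×10^4) / [(1×1.60×10^-19)(0.0243)] = 2.69 m.

r ≈ 269 cm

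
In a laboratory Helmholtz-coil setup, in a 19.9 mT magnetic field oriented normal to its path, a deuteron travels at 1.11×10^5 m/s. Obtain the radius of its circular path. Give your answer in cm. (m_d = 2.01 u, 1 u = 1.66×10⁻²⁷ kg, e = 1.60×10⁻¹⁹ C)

r ≈ 11.6 cm

The magnetic force provides the centripetal force: qvB = mv²/r, so r = mv/(qB).
r = (3.34×10^-27 kg)(1.11×10^5 m/s) / [(1×1.60×10^-19 C)(0.0199 T)] = 0.116 m.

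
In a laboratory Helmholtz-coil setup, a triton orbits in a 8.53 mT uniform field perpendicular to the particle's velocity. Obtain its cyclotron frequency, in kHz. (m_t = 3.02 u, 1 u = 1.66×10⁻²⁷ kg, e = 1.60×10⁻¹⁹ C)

f ≈ 43.3 kHz

f = qB/(2πm) = (1×1.60×10^-19)(8.53×10^-3) / [2π(5.01×10^-27)] = 4.33×10^4 Hz.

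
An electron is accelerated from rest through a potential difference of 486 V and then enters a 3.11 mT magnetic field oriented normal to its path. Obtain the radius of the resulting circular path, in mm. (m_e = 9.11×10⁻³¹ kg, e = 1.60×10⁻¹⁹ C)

The kinetic energy gained is K = qV = (1×1.60×10^-19)(486) = 7.78×10^-17 J.
v = √(2K/m) = 1.31×10^7 m/s.
r = mv/(qB) = (9.11×10^-31)(1.31×10^7) / [(1×1.60×10^-19)(3.11×10^-3)] = 0.0239 m.

r ≈ 23.9 mm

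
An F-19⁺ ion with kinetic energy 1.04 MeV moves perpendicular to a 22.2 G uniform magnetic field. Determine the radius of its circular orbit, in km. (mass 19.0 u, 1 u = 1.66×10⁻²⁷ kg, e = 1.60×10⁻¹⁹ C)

Convert the energy: K = 1.04 MeV = 1.66×10^-13 J.
v = √(2K/m) = √(2·1.66×10^-13/3.15×10^-26) = 3.25×10^6 m/s.
r = mv/(qB) = (3.15×10^-26)(3.25×10^6) / [(1×1.60×10^-19)(2.22×10^-3)] = 288 m.

r ≈ 0.288 km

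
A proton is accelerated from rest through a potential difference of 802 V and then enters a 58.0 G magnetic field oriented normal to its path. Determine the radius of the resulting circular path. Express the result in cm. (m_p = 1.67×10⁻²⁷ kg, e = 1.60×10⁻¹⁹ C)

The kinetic energy gained is K = qV = (1×1.60×10^-19)(802) = 1.28×10^-16 J.
v = √(2K/m) = 3.92×10^5 m/s.
r = mv/(qB) = (1.67×10^-27)(3.92×10^5) / [(1×1.60×10^-19)(5.80×10^-3)] = 0.705 m.

r ≈ 70.5 cm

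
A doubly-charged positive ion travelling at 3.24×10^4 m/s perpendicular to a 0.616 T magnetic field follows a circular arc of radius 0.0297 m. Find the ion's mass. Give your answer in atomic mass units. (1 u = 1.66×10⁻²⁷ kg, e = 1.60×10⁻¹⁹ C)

m ≈ 109 u

qvB = mv²/r ⇒ m = qBr/v.
m = (2×1.60×10^-19)(0.616)(0.0297) / (3.24×10^4) = 1.81×10^-25 kg = 109 u.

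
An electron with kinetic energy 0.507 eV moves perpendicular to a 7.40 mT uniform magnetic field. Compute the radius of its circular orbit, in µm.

r ≈ 325 µm

Convert the energy: K = 0.507 eV = 8.11×10^-20 J.
v = √(2K/m) = √(2·8.11×10^-20/9.11×10^-31) = 4.22×10^5 m/s.
r = mv/(qB) = (9.11×10^-31)(4.22×10^5) / [(1×1.60×10^-19)(7.40×10^-3)] = 3.25×10^-4 m.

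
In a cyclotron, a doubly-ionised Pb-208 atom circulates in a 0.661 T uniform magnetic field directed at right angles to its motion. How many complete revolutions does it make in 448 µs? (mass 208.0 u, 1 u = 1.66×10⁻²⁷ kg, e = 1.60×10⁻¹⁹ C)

N = 43

T = 2πm/(qB) = 2π(3.4528×10^-25) / [(2×1.60×10^-19)(0.661)] = 1.0257×10^-5 s.
N = t/T = 4.48×10^-4 / 1.0257×10^-5 ≈ 43.68, so 43 complete revolutions.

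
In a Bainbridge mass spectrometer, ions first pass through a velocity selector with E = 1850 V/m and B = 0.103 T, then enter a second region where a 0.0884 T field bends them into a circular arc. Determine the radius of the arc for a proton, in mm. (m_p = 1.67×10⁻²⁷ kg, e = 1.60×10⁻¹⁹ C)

r ≈ 2.12 mm

The selector passes v = E/B = 1850/0.103 = 1.80×10^4 m/s.
In the deflection region, r = mv/(qB₂) = (1.67×10^-27)(1.80×10^4) / [(1×1.60×10^-19)(0.0884)] = 2.12×10^-3 m.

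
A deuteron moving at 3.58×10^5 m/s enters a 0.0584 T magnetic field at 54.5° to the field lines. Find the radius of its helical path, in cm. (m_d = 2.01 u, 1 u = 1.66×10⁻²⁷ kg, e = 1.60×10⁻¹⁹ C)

Only the perpendicular component v⊥ = v sin54.5° = 2.91×10^5 m/s is bent by the field.
r = m v⊥ /(qB) = (3.34×10^-27)(2.91×10^5) / [(1×1.60×10^-19)(0.0584)] = 0.104 m.

r ≈ 10.4 cm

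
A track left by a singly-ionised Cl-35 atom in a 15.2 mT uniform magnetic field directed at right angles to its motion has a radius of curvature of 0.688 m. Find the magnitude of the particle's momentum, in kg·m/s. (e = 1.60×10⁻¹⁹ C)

Since qvB = mv²/r, the momentum p = mv = qBr.
p = (1×1.60×10^-19)(0.0152)(0.688) = 1.67×10^-21 kg·m/s.

p ≈ 1.67×10^-21 kg·m/s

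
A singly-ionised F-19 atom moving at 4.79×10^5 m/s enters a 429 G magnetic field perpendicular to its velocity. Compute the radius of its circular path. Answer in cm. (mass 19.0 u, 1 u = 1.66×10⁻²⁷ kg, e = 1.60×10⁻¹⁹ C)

r ≈ 220 cm

The magnetic force provides the centripetal force: qvB = mv²/r, so r = mv/(qB).
r = (3.15×10^-26 kg)(4.79×10^5 m/s) / [(1×1.60×10^-19 C)(0.0429 T)] = 2.20 m.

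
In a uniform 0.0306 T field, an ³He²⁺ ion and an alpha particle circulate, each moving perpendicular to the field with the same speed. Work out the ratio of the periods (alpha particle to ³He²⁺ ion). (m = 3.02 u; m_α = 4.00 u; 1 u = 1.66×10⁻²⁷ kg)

T = 2πm/(qB) is independent of speed, so T₂/T₁ = (m₂/q₂)/(m₁/q₁).
T_{alpha particle}/T_{³He²⁺ ion} = (6.64×10^-27/2e) / (5.01×10^-27/2e) = 1.32.

ratio ≈ 1.32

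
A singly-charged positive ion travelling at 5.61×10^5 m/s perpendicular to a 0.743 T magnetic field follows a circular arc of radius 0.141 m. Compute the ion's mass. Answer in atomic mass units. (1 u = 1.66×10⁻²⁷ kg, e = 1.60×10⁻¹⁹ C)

qvB = mv²/r ⇒ m = qBr/v.
m = (1×1.60×10^-19)(0.743)(0.141) / (5.61×10^5) = 2.99×10^-26 kg = 18.0 u.

m ≈ 18.0 u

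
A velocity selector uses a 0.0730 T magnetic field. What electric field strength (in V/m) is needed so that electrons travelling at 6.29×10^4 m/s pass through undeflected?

E ≈ 4590 V/m

qE = qvB ⇒ E = vB = (6.29×10^4)(0.0730) = 4590 V/m.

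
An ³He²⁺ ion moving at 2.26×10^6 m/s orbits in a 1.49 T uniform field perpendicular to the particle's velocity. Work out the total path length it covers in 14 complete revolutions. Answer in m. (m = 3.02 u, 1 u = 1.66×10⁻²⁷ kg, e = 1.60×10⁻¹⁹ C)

L ≈ 2.09 m

r = mv/(qB) = 0.0238 m, so one revolution covers 2πr = 0.149 m.
In 14 revolutions: L = 14·2πr = 2.09 m.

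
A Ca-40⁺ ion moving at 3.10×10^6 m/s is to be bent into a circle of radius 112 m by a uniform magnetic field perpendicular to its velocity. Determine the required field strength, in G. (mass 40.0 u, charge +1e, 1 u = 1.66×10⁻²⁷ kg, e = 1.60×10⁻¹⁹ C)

qvB = mv²/r gives B = mv/(qr).
B = (6.64×10^-26)(3.10×10^6) / [(1×1.60×10^-19)(112)] = 0.0115 T.

B ≈ 115 G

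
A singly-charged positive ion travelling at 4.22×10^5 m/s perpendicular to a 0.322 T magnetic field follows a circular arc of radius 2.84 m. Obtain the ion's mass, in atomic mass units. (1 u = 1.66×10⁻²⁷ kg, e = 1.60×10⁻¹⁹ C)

m ≈ 209 u

qvB = mv²/r ⇒ m = qBr/v.
m = (1×1.60×10^-19)(0.322)(2.84) / (4.22×10^5) = 3.47×10^-25 kg = 209 u.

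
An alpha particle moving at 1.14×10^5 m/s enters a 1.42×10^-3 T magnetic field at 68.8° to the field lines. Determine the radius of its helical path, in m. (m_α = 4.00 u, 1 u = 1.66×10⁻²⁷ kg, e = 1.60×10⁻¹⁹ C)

Only the perpendicular component v⊥ = v sin68.8° = 1.06×10^5 m/s is bent by the field.
r = m v⊥ /(qB) = (6.64×10^-27)(1.06×10^5) / [(2×1.60×10^-19)(1.42×10^-3)] = 1.55 m.

r ≈ 1.55 m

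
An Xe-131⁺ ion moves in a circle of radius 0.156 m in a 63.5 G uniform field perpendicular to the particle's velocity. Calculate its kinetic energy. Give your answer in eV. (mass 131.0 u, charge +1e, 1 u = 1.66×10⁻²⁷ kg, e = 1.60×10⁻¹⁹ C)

v = qBr/m = (1×1.60×10^-19)(6.35×10^-3)(0.156) / (2.17×10^-25) = 729 m/s.
K = ½mv² = 0.5·(2.17×10^-25)·(729)² = 5.78×10^-20 J = 0.361 eV.

K ≈ 0.361 eV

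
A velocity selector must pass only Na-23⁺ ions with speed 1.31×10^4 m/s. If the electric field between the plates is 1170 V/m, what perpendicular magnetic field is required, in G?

B ≈ 893 G

qE = qvB ⇒ B = E/v = (1170) / (1.31×10^4) = 0.0893 T.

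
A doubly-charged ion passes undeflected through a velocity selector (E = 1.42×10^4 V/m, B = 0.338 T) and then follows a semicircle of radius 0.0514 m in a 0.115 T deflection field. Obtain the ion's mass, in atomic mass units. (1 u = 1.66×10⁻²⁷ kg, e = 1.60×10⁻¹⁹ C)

m ≈ 27.1 u

v = E/B₁ = 4.20×10^4 m/s.
From r = mv/(qB₂), m = qB₂r/v = (2×1.60×10^-19)(0.115)(0.0514) / (4.20×10^4) = 4.50×10^-26 kg.
In atomic mass units: m = 4.50×10^-26 / 1.66×10^-27 = 27.1 u.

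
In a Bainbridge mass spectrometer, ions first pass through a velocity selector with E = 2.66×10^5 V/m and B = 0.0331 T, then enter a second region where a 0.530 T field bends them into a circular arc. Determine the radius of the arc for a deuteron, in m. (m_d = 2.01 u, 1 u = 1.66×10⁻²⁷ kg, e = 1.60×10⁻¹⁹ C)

r ≈ 0.316 m

The selector passes v = E/B = 2.66×10^5/0.0331 = 8.04×10^6 m/s.
In the deflection region, r = mv/(qB₂) = (3.34×10^-27)(8.04×10^6) / [(1×1.60×10^-19)(0.530)] = 0.316 m.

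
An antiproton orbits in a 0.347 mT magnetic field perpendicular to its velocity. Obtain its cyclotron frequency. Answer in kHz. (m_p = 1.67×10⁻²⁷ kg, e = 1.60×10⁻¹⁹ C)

f ≈ 5.29 kHz

f = qB/(2πm) = (1×1.60×10^-19)(3.47×10^-4) / [2π(1.67×10^-27)] = 5290 Hz.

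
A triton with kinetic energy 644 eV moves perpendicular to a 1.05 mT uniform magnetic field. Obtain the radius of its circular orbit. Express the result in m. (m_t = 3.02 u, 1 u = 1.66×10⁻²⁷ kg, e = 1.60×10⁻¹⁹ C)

Convert the energy: K = 644 eV = 1.03×10^-16 J.
v = √(2K/m) = √(2·1.03×10^-16/5.01×10^-27) = 2.03×10^5 m/s.
r = mv/(qB) = (5.01×10^-27)(2.03×10^5) / [(1×1.60×10^-19)(1.05×10^-3)] = 6.05 m.

r ≈ 6.05 m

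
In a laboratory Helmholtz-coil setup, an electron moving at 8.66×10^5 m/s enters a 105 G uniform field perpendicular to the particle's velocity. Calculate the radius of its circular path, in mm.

r ≈ 0.470 mm

The magnetic force provides the centripetal force: qvB = mv²/r, so r = mv/(qB).
r = (9.11×10^-31 kg)(8.66×10^5 m/s) / [(1×1.60×10^-19 C)(0.0105 T)] = 4.70×10^-4 m.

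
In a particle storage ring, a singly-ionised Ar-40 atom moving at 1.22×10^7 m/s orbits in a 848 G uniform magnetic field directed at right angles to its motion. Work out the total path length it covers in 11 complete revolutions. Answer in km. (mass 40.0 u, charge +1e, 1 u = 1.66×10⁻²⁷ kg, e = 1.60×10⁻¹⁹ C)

r = mv/(qB) = 59.7 m, so one revolution covers 2πr = 375 m.
In 11 revolutions: L = 11·2πr = 4130 m.

L ≈ 4.13 km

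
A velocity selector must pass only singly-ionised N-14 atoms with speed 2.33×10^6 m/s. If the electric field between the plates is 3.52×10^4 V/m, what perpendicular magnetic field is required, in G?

qE = qvB ⇒ B = E/v = (3.52×10^4) / (2.33×10^6) = 0.0151 T.

B ≈ 151 G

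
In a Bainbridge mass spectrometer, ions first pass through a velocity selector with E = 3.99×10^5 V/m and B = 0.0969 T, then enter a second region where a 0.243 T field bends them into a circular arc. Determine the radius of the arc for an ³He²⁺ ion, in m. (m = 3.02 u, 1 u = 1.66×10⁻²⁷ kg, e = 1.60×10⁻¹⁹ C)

The selector passes v = E/B = 3.99×10^5/0.0969 = 4.12×10^6 m/s.
In the deflection region, r = mv/(qB₂) = (5.01×10^-27)(4.12×10^6) / [(2×1.60×10^-19)(0.243)] = 0.265 m.

r ≈ 0.265 m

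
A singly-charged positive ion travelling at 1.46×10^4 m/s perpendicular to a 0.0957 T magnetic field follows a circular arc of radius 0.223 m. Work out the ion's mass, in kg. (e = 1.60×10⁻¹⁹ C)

m ≈ 2.34×10^-25 kg

qvB = mv²/r ⇒ m = qBr/v.
m = (1×1.60×10^-19)(0.0957)(0.223) / (1.46×10^4) = 2.34×10^-25 kg.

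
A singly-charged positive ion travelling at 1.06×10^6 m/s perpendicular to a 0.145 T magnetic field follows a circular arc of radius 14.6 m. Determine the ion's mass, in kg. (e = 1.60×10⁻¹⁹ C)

qvB = mv²/r ⇒ m = qBr/v.
m = (1×1.60×10^-19)(0.145)(14.6) / (1.06×10^6) = 3.20×10^-25 kg.

m ≈ 3.20×10^-25 kg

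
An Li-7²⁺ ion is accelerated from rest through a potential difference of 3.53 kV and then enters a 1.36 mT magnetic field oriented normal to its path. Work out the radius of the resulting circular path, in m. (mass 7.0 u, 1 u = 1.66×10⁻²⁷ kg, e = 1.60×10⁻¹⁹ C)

r ≈ 11.8 m

The kinetic energy gained is K = qV = (2×1.60×10^-19)(3530) = 1.13×10^-15 J.
v = √(2K/m) = 4.41×10^5 m/s.
r = mv/(qB) = (1.16×10^-26)(4.41×10^5) / [(2×1.60×10^-19)(1.36×10^-3)] = 11.8 m.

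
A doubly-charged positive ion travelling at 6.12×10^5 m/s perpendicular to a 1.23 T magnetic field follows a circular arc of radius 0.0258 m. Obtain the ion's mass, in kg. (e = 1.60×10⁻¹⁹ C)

qvB = mv²/r ⇒ m = qBr/v.
m = (2×1.60×10^-19)(1.23)(0.0258) / (6.12×10^5) = 1.66×10^-26 kg.

m ≈ 1.66×10^-26 kg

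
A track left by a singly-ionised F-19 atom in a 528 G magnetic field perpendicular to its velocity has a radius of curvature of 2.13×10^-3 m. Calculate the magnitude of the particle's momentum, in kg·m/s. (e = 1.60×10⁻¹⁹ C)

p ≈ 1.80×10^-23 kg·m/s

Since qvB = mv²/r, the momentum p = mv = qBr.
p = (1×1.60×10^-19)(0.0528)(2.13×10^-3) = 1.80×10^-23 kg·m/s.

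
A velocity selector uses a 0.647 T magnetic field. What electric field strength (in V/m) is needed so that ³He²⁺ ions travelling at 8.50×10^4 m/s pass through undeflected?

E ≈ 5.50×10^4 V/m

qE = qvB ⇒ E = vB = (8.50×10^4)(0.647) = 5.50×10^4 V/m.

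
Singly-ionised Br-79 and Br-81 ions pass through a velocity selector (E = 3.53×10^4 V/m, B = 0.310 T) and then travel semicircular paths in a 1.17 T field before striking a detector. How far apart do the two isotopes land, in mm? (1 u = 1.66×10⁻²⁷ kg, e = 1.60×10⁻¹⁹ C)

Δd ≈ 4.04 mm

Both emerge at v = E/B₁ = 1.14×10^5 m/s.
r = mv/(qB₂), so r₁ = 0.07977 m and r₂ = 0.08179 m, giving Δr = 2.02×10^-3 m.
After a semicircle each ion lands a diameter 2r from the entry slit, so the separation is 2Δr = 4.04×10^-3 m.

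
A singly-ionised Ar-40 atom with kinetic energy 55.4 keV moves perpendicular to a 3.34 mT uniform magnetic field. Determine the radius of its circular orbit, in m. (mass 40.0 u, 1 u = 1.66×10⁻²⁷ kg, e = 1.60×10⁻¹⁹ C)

r ≈ 64.2 m

Convert the energy: K = 55.4 keV = 8.86×10^-15 J.
v = √(2K/m) = √(2·8.86×10^-15/6.64×10^-26) = 5.17×10^5 m/s.
r = mv/(qB) = (6.64×10^-26)(5.17×10^5) / [(1×1.60×10^-19)(3.34×10^-3)] = 64.2 m.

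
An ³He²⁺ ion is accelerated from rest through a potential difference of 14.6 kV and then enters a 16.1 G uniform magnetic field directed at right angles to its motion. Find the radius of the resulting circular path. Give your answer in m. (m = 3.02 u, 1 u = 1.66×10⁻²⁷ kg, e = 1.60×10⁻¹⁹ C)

r ≈ 13.3 m

The kinetic energy gained is K = qV = (2×1.60×10^-19)(1.46×10^4) = 4.67×10^-15 J.
v = √(2K/m) = 1.37×10^6 m/s.
r = mv/(qB) = (5.01×10^-27)(1.37×10^6) / [(2×1.60×10^-19)(1.61×10^-3)] = 13.3 m.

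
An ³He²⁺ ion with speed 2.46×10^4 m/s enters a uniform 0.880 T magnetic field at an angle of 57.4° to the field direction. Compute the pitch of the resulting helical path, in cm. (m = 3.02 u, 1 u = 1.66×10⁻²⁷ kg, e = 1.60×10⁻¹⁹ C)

The velocity component along B is v∥ = v cos57.4° = 1.33×10^4 m/s.
The cyclotron period T = 2πm/(qB) = 1.12×10^-7 s is set by m, q, B alone.
Pitch = v∥·T = (1.33×10^4)(1.12×10^-7) = 1.48×10^-3 m.

pitch ≈ 0.148 cm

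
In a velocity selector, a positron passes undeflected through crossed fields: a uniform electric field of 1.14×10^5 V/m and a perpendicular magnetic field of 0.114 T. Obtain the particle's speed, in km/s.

v ≈ 1000 km/s

For zero net force, qE = qvB, so v = E/B.
v = (1.14×10^5) / (0.114) = 1.00×10^6 m/s.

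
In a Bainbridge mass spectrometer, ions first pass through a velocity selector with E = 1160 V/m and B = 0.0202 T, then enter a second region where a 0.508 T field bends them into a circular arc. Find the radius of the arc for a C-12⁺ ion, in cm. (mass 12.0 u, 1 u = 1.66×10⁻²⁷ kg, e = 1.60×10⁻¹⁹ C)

r ≈ 1.41 cm

The selector passes v = E/B = 1160/0.0202 = 5.74×10^4 m/s.
In the deflection region, r = mv/(qB₂) = (1.99×10^-26)(5.74×10^4) / [(1×1.60×10^-19)(0.508)] = 0.0141 m.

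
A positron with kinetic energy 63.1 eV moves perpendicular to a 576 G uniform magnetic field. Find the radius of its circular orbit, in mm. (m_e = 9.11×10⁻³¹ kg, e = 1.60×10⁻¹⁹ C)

Convert the energy: K = 63.1 eV = 1.01×10^-17 J.
v = √(2K/m) = √(2·1.01×10^-17/9.11×10^-31) = 4.71×10^6 m/s.
r = mv/(qB) = (9.11×10^-31)(4.71×10^6) / [(1×1.60×10^-19)(0.0576)] = 4.65×10^-4 m.

r ≈ 0.465 mm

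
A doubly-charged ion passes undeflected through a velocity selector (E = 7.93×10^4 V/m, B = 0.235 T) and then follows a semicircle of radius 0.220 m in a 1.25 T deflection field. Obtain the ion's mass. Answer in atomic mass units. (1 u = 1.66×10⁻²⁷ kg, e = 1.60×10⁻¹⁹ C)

m ≈ 157 u

v = E/B₁ = 3.37×10^5 m/s.
From r = mv/(qB₂), m = qB₂r/v = (2×1.60×10^-19)(1.25)(0.220) / (3.37×10^5) = 2.61×10^-25 kg.
In atomic mass units: m = 2.61×10^-25 / 1.66×10^-27 = 157 u.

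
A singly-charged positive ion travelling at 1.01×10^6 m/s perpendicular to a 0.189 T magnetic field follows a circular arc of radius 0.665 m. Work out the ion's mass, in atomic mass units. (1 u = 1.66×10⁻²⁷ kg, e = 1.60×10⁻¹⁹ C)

m ≈ 12.0 u

qvB = mv²/r ⇒ m = qBr/v.
m = (1×1.60×10^-19)(0.189)(0.665) / (1.01×10^6) = 1.99×10^-26 kg = 12.0 u.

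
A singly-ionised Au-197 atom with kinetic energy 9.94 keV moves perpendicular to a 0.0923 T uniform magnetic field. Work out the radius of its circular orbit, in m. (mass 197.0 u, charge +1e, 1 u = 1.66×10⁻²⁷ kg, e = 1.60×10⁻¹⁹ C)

r ≈ 2.18 m

Convert the energy: K = 9.94 keV = 1.59×10^-15 J.
v = √(2K/m) = √(2·1.59×10^-15/3.27×10^-25) = 9.86×10^4 m/s.
r = mv/(qB) = (3.27×10^-25)(9.86×10^4) / [(1×1.60×10^-19)(0.0923)] = 2.18 m.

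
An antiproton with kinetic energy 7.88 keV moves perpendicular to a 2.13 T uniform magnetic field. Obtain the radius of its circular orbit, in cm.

Convert the energy: K = 7.88 keV = 1.26×10^-15 J.
v = √(2K/m) = √(2·1.26×10^-15/1.67×10^-27) = 1.23×10^6 m/s.
r = mv/(qB) = (1.67×10^-27)(1.23×10^6) / [(1×1.60×10^-19)(2.13)] = 6.02×10^-3 m.

r ≈ 0.602 cm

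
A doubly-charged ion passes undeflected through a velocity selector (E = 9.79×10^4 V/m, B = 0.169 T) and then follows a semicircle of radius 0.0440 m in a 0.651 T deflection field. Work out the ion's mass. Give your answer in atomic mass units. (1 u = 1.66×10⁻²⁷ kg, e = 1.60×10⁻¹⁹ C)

m ≈ 9.53 u

v = E/B₁ = 5.79×10^5 m/s.
From r = mv/(qB₂), m = qB₂r/v = (2×1.60×10^-19)(0.651)(0.0440) / (5.79×10^5) = 1.58×10^-26 kg.
In atomic mass units: m = 1.58×10^-26 / 1.66×10^-27 = 9.53 u.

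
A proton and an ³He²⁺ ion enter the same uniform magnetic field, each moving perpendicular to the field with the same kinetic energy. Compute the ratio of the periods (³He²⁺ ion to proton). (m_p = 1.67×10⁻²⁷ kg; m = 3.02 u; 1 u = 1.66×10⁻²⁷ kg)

T = 2πm/(qB) is independent of speed, so T₂/T₁ = (m₂/q₂)/(m₁/q₁).
T_{³He²⁺ ion}/T_{proton} = (5.01×10^-27/2e) / (1.67×10^-27/1e) = 1.50.

ratio ≈ 1.50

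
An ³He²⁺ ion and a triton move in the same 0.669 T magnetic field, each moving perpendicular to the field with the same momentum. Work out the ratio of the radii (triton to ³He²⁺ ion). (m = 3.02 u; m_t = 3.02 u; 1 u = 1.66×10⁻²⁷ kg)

ratio ≈ 2.00

r = p/(qB) ⇒ at equal p, r ∝ 1/q.
r_{triton}/r_{³He²⁺ ion} = 2.00.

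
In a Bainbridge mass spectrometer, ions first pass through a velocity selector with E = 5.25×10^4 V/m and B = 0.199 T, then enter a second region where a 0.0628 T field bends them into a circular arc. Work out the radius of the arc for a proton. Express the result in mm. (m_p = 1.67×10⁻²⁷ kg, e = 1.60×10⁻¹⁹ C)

r ≈ 43.8 mm

The selector passes v = E/B = 5.25×10^4/0.199 = 2.64×10^5 m/s.
In the deflection region, r = mv/(qB₂) = (1.67×10^-27)(2.64×10^5) / [(1×1.60×10^-19)(0.0628)] = 0.0438 m.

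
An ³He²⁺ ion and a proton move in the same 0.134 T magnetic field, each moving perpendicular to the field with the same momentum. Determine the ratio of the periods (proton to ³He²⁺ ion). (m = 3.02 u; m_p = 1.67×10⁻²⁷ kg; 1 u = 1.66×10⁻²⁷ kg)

ratio ≈ 0.666

T = 2πm/(qB) is independent of speed, so T₂/T₁ = (m₂/q₂)/(m₁/q₁).
T_{proton}/T_{³He²⁺ ion} = (1.67×10^-27/1e) / (5.01×10^-27/2e) = 0.666.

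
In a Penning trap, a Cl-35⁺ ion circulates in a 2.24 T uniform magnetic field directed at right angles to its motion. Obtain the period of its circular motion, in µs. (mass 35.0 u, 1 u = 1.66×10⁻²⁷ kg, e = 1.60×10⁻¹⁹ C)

T ≈ 1.02 µs

The cyclotron period is independent of speed: T = 2πm/(qB).
T = 2π(5.81×10^-26) / [(1×1.60×10^-19)(2.24)] = 1.02×10^-6 s.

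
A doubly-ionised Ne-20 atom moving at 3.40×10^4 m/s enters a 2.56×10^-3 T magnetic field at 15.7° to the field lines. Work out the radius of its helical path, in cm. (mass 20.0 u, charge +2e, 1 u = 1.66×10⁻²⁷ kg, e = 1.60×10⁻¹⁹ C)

r ≈ 37.3 cm

Only the perpendicular component v⊥ = v sin15.7° = 9200 m/s is bent by the field.
r = m v⊥ /(qB) = (3.32×10^-26)(9200) / [(2×1.60×10^-19)(2.56×10^-3)] = 0.373 m.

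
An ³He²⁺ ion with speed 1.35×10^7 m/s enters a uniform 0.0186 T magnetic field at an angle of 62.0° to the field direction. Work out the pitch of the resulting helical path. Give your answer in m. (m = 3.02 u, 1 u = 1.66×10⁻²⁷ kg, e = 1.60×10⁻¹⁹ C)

The velocity component along B is v∥ = v cos62.0° = 6.34×10^6 m/s.
The cyclotron period T = 2πm/(qB) = 5.29×10^-6 s is set by m, q, B alone.
Pitch = v∥·T = (6.34×10^6)(5.29×10^-6) = 33.5 m.

pitch ≈ 33.5 m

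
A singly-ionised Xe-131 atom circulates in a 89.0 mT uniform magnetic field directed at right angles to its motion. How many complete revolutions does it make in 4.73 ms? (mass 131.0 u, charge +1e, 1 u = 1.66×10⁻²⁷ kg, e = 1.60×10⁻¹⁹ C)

N = 49

T = 2πm/(qB) = 2π(2.1746×10^-25) / [(1×1.60×10^-19)(0.0890)] = 9.5951×10^-5 s.
N = t/T = 4.73×10^-3 / 9.5951×10^-5 ≈ 49.30, so 49 complete revolutions.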